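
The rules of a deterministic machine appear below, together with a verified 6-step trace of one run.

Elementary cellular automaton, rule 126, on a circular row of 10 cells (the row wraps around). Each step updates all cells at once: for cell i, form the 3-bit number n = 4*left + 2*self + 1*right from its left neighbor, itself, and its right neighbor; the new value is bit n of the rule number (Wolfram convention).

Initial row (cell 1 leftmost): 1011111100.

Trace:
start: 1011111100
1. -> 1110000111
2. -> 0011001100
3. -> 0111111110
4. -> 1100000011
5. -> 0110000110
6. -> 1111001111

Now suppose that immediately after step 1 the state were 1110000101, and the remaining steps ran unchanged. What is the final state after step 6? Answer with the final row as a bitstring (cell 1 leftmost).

state after step 1 := 1110000101
2. -> 0011001111
3. -> 1111111001
4. -> 0000001111
5. -> 1000011001
6. -> 1100111111

1100111111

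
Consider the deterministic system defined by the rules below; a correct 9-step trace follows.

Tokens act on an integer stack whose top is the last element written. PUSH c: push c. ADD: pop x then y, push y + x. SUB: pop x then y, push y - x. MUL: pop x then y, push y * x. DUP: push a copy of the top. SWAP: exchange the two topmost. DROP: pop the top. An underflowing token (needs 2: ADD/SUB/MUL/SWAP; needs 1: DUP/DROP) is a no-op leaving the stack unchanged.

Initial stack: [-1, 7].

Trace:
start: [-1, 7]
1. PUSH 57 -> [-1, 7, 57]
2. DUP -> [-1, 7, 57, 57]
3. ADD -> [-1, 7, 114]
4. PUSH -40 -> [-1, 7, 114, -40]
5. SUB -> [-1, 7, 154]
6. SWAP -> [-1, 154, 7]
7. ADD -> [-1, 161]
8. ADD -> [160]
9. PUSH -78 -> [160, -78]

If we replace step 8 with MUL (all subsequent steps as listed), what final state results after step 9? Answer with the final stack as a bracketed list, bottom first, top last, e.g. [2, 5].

(re-executing from step 8 with the substitution; state before step 8: [-1, 161])
8. MUL -> [-161]
9. PUSH -78 -> [-161, -78]

[-161, -78]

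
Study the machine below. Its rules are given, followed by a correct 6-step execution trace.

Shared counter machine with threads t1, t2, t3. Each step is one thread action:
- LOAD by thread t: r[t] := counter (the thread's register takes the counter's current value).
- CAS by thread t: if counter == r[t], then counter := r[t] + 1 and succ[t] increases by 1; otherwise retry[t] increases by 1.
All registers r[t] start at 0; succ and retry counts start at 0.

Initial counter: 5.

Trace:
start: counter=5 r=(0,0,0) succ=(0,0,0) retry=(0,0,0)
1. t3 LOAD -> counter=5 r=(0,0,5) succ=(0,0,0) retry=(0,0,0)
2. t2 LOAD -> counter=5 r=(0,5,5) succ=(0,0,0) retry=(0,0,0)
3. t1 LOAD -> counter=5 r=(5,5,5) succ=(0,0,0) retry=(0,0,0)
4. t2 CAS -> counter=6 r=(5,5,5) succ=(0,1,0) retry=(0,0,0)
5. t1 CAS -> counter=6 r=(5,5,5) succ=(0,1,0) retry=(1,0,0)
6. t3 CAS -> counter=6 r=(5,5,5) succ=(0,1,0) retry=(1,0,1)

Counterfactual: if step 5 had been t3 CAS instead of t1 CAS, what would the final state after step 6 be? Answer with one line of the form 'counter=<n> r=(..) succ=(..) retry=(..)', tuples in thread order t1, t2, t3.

(re-executing from step 5 with the substitution; state before step 5: counter=6 r=(5,5,5) succ=(0,1,0) retry=(0,0,0))
5. t3 CAS -> counter=6 r=(5,5,5) succ=(0,1,0) retry=(0,0,1)
6. t3 CAS -> counter=6 r=(5,5,5) succ=(0,1,0) retry=(0,0,2)

counter=6 r=(5,5,5) succ=(0,1,0) retry=(0,0,2)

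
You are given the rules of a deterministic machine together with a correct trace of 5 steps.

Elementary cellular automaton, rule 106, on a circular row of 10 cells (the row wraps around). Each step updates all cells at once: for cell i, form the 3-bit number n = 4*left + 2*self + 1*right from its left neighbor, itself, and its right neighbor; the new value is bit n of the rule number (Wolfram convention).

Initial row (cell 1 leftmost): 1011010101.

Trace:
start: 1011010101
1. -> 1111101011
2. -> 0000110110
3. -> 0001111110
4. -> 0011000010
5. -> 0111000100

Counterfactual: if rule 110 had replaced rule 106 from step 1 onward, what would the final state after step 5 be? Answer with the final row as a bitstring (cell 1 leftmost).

(re-executing steps 1..5 under rule 110; state before step 1: 1011010101)
1. -> 1111111111
2. -> 0000000000
3. -> 0000000000
4. -> 0000000000
5. -> 0000000000

0000000000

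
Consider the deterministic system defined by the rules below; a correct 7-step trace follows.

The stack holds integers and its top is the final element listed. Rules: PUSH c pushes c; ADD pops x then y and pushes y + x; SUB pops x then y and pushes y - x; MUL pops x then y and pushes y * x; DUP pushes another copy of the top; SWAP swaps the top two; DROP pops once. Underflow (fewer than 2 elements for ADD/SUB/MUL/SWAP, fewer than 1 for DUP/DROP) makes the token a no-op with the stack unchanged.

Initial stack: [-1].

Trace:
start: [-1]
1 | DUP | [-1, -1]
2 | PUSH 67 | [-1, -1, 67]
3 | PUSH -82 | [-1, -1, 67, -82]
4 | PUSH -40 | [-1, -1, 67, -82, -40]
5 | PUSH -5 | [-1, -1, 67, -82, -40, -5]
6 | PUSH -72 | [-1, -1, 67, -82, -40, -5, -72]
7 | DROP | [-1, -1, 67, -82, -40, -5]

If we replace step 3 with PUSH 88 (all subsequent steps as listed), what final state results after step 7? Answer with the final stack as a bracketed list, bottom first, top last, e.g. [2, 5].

[-1, -1, 67, 88, -40, -5]

(re-executing from step 3 with the substitution; state before step 3: [-1, -1, 67])
3 | PUSH 88 | [-1, -1, 67, 88]
4 | PUSH -40 | [-1, -1, 67, 88, -40]
5 | PUSH -5 | [-1, -1, 67, 88, -40, -5]
6 | PUSH -72 | [-1, -1, 67, 88, -40, -5, -72]
7 | DROP | [-1, -1, 67, 88, -40, -5]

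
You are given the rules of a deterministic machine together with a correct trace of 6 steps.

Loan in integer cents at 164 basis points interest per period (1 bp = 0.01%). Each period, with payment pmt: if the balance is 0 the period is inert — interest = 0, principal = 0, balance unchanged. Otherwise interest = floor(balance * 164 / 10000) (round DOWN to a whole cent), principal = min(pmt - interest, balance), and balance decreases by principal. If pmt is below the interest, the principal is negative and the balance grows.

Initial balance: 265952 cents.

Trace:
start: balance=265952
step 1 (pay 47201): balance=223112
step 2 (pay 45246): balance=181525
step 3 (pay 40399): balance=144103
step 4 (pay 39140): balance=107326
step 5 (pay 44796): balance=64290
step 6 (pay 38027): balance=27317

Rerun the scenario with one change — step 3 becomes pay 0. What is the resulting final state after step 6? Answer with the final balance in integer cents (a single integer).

69735

(re-executing from step 3 with the substitution; state before step 3: balance=181525)
step 3 (pay 0): balance=184502
step 4 (pay 39140): balance=148387
step 5 (pay 44796): balance=106024
step 6 (pay 38027): balance=69735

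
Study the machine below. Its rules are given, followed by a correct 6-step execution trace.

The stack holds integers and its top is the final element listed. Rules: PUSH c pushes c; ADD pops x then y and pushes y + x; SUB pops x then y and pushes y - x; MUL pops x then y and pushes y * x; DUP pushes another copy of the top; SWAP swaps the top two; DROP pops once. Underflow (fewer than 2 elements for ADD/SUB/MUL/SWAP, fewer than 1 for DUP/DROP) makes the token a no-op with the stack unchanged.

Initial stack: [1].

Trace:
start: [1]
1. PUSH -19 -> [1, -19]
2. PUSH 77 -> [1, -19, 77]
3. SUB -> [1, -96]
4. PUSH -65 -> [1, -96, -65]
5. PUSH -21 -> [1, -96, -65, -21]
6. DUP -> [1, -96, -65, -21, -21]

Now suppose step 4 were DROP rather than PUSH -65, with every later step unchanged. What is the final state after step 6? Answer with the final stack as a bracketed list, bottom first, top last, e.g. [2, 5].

[1, -21, -21]

(re-executing from step 4 with the substitution; state before step 4: [1, -96])
4. DROP -> [1]
5. PUSH -21 -> [1, -21]
6. DUP -> [1, -21, -21]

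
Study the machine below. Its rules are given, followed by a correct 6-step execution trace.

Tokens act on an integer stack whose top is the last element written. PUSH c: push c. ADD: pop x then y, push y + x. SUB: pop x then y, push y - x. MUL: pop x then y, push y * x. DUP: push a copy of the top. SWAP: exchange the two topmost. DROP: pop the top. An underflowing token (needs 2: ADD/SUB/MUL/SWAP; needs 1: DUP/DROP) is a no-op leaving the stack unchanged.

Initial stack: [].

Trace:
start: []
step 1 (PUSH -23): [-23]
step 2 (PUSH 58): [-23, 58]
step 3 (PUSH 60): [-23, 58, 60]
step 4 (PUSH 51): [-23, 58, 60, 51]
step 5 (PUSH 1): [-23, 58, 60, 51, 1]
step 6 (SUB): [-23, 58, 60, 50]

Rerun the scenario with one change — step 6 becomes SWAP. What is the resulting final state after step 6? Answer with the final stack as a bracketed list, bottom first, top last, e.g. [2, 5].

(re-executing from step 6 with the substitution; state before step 6: [-23, 58, 60, 51, 1])
step 6 (SWAP): [-23, 58, 60, 1, 51]

[-23, 58, 60, 1, 51]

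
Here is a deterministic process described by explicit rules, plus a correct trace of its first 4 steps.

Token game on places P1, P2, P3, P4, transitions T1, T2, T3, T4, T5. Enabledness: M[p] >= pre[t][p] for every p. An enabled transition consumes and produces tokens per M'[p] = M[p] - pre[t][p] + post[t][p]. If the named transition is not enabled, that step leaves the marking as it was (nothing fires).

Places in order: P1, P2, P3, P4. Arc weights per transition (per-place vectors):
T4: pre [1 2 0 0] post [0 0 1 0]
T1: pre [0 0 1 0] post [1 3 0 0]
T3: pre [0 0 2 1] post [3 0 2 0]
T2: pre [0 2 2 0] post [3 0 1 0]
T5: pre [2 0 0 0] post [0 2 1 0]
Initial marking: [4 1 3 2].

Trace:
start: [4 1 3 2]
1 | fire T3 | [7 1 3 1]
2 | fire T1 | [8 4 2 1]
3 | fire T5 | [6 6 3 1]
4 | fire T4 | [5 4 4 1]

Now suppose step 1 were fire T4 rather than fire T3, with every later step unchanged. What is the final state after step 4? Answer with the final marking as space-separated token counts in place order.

2 4 4 2

(re-executing from step 1 with the substitution; state before step 1: [4 1 3 2])
1 | fire T4 | [4 1 3 2]
2 | fire T1 | [5 4 2 2]
3 | fire T5 | [3 6 3 2]
4 | fire T4 | [2 4 4 2]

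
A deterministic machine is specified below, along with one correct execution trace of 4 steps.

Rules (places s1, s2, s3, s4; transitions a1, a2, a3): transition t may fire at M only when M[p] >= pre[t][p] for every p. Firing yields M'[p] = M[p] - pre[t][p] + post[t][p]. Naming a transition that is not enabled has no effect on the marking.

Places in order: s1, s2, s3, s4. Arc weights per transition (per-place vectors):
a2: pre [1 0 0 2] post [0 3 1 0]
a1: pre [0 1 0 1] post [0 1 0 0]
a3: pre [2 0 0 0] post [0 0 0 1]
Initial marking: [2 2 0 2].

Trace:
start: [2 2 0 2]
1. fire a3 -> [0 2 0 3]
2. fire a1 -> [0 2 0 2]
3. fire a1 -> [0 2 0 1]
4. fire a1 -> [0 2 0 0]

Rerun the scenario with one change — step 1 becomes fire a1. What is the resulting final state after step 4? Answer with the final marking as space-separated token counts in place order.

2 2 0 0

(re-executing from step 1 with the substitution; state before step 1: [2 2 0 2])
1. fire a1 -> [2 2 0 1]
2. fire a1 -> [2 2 0 0]
3. fire a1 -> [2 2 0 0]
4. fire a1 -> [2 2 0 0]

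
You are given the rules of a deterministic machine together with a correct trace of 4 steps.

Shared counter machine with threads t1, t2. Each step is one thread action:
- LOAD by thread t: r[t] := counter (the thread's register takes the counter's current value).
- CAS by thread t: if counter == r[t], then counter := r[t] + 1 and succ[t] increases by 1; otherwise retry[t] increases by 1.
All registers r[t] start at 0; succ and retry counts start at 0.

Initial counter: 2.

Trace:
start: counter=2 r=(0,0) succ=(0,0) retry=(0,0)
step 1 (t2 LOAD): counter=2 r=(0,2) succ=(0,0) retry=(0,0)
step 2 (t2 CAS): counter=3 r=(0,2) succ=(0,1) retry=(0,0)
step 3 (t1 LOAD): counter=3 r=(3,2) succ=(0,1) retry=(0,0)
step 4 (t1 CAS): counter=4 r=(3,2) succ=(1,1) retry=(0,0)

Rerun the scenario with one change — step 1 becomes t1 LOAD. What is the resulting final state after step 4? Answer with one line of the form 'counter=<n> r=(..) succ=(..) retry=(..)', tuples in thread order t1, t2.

counter=3 r=(2,0) succ=(1,0) retry=(0,1)

(re-executing from step 1 with the substitution; state before step 1: counter=2 r=(0,0) succ=(0,0) retry=(0,0))
step 1 (t1 LOAD): counter=2 r=(2,0) succ=(0,0) retry=(0,0)
step 2 (t2 CAS): counter=2 r=(2,0) succ=(0,0) retry=(0,1)
step 3 (t1 LOAD): counter=2 r=(2,0) succ=(0,0) retry=(0,1)
step 4 (t1 CAS): counter=3 r=(2,0) succ=(1,0) retry=(0,1)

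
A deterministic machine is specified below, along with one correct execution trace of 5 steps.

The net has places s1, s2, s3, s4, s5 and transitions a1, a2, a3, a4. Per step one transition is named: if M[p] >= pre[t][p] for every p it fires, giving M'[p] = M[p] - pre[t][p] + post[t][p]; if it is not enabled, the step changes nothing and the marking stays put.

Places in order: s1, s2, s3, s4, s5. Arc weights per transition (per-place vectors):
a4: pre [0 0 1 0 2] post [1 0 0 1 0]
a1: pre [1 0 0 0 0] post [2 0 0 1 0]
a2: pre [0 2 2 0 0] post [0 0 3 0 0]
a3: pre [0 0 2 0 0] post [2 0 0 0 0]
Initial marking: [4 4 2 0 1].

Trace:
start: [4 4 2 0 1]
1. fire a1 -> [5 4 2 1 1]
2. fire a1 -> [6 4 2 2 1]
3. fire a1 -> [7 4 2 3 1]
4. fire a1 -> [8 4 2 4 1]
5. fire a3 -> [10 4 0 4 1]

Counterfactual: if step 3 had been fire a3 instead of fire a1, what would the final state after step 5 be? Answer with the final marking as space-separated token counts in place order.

9 4 0 3 1

(re-executing from step 3 with the substitution; state before step 3: [6 4 2 2 1])
3. fire a3 -> [8 4 0 2 1]
4. fire a1 -> [9 4 0 3 1]
5. fire a3 -> [9 4 0 3 1]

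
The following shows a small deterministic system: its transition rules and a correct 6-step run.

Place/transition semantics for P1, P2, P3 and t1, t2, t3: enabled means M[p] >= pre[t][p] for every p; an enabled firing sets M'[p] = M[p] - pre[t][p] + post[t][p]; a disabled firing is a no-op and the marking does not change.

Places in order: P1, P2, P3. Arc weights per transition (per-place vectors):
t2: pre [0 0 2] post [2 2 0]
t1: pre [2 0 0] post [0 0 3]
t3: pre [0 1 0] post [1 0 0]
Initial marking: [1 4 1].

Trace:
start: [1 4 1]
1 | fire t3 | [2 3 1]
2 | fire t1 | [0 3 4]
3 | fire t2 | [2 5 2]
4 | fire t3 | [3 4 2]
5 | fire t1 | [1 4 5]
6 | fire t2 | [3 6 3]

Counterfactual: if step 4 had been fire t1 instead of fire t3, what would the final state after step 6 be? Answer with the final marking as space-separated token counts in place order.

(re-executing from step 4 with the substitution; state before step 4: [2 5 2])
4 | fire t1 | [0 5 5]
5 | fire t1 | [0 5 5]
6 | fire t2 | [2 7 3]

2 7 3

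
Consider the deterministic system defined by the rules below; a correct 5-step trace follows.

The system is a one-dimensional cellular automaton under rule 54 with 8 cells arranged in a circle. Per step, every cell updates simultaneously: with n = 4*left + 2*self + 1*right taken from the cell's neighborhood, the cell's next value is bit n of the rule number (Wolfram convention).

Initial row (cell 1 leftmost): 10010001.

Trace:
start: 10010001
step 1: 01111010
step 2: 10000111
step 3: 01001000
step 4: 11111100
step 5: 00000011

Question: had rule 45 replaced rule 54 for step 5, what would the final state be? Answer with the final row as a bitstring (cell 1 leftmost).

(re-executing step 5 under rule 45; state before step 5: 11111100)
step 5: 10000000

10000000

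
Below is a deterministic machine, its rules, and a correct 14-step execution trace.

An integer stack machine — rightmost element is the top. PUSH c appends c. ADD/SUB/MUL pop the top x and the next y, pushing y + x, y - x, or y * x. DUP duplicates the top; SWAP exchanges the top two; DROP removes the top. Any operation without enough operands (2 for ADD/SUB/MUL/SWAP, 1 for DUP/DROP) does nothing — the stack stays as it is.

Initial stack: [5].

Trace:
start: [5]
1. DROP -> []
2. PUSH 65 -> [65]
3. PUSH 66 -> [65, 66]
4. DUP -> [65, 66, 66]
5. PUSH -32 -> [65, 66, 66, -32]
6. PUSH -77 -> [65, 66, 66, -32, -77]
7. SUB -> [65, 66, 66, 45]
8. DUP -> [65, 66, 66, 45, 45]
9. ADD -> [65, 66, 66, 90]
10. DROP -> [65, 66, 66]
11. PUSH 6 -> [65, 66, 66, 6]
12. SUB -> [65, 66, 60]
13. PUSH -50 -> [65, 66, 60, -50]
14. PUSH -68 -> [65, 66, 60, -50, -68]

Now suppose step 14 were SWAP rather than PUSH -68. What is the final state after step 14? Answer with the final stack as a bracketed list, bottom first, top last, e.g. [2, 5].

[65, 66, -50, 60]

(re-executing from step 14 with the substitution; state before step 14: [65, 66, 60, -50])
14. SWAP -> [65, 66, -50, 60]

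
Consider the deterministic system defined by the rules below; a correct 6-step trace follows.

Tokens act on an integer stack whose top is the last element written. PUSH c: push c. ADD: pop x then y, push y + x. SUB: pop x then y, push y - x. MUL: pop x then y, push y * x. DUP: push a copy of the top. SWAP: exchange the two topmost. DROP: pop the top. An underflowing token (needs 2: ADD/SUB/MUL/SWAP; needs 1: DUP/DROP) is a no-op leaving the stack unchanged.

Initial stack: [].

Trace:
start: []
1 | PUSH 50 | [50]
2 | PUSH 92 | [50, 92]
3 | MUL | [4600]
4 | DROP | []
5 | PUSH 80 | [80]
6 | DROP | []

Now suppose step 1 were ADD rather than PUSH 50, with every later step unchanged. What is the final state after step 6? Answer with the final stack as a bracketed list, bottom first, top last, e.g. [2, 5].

[]

(re-executing from step 1 with the substitution; state before step 1: [])
1 | ADD | []
2 | PUSH 92 | [92]
3 | MUL | [92]
4 | DROP | []
5 | PUSH 80 | [80]
6 | DROP | []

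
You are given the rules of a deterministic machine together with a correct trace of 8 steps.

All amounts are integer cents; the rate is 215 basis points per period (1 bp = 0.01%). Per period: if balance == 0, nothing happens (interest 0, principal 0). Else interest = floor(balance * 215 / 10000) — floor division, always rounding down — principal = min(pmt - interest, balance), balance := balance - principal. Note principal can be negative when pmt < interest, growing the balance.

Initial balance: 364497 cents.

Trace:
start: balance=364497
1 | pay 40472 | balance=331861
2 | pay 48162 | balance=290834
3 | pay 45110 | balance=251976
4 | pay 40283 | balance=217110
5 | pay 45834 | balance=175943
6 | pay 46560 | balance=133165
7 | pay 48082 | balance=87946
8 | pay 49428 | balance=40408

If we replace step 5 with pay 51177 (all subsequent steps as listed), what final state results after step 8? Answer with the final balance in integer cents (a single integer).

(re-executing from step 5 with the substitution; state before step 5: balance=217110)
5 | pay 51177 | balance=170600
6 | pay 46560 | balance=127707
7 | pay 48082 | balance=82370
8 | pay 49428 | balance=34712

34712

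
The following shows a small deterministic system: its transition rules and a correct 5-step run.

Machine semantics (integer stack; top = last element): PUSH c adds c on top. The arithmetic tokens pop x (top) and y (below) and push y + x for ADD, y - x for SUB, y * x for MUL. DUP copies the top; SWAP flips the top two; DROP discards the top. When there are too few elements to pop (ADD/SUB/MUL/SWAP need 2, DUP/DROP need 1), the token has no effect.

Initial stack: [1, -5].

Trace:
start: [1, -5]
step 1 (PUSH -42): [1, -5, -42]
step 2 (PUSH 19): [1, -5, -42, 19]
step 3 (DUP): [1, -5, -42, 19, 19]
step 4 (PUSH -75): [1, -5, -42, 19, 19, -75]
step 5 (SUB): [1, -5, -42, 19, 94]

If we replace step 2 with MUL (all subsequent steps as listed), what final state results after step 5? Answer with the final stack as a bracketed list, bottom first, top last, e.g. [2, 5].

[1, 210, 285]

(re-executing from step 2 with the substitution; state before step 2: [1, -5, -42])
step 2 (MUL): [1, 210]
step 3 (DUP): [1, 210, 210]
step 4 (PUSH -75): [1, 210, 210, -75]
step 5 (SUB): [1, 210, 285]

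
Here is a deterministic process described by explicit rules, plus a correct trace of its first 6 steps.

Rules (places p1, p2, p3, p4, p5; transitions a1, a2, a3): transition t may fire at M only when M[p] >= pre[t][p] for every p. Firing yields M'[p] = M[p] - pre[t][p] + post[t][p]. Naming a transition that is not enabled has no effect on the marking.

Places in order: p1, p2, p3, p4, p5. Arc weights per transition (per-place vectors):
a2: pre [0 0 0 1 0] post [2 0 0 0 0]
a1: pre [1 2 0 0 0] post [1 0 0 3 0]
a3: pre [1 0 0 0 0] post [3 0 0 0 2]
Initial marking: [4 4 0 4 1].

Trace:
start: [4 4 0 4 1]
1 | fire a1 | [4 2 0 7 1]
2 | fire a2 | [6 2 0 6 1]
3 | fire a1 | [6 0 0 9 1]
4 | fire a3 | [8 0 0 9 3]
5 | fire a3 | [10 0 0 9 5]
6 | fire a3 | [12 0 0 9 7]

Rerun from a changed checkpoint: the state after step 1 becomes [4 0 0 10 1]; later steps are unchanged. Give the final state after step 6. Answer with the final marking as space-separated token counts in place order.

12 0 0 9 7

state after step 1 := [4 0 0 10 1]
2 | fire a2 | [6 0 0 9 1]
3 | fire a1 | [6 0 0 9 1]
4 | fire a3 | [8 0 0 9 3]
5 | fire a3 | [10 0 0 9 5]
6 | fire a3 | [12 0 0 9 7]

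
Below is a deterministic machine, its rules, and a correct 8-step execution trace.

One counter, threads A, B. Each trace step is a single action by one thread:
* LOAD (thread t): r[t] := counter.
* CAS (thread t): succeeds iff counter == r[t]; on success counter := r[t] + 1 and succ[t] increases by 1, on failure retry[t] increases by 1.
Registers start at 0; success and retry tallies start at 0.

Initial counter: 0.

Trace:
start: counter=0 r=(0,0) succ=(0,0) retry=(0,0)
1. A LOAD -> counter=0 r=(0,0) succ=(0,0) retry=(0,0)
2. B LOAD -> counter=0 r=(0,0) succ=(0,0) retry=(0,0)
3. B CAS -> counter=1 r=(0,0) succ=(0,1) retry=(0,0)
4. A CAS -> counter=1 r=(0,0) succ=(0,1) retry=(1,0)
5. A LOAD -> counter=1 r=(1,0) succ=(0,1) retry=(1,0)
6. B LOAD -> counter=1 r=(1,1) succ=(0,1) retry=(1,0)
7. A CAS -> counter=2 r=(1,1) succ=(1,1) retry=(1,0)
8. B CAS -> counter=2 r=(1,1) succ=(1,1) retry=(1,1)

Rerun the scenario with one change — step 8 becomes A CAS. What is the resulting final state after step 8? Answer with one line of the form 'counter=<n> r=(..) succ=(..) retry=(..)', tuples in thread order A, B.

counter=2 r=(1,1) succ=(1,1) retry=(2,0)

(re-executing from step 8 with the substitution; state before step 8: counter=2 r=(1,1) succ=(1,1) retry=(1,0))
8. A CAS -> counter=2 r=(1,1) succ=(1,1) retry=(2,0)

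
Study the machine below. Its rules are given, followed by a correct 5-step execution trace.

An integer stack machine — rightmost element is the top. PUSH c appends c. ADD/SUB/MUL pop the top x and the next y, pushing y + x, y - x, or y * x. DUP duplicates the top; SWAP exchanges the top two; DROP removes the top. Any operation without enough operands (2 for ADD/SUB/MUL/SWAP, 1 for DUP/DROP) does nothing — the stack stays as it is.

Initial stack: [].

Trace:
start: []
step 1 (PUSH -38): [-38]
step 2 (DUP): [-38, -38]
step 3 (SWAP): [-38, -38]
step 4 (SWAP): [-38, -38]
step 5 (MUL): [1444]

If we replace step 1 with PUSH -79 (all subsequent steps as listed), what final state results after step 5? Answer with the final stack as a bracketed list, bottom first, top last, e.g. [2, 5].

[6241]

(re-executing from step 1 with the substitution; state before step 1: [])
step 1 (PUSH -79): [-79]
step 2 (DUP): [-79, -79]
step 3 (SWAP): [-79, -79]
step 4 (SWAP): [-79, -79]
step 5 (MUL): [6241]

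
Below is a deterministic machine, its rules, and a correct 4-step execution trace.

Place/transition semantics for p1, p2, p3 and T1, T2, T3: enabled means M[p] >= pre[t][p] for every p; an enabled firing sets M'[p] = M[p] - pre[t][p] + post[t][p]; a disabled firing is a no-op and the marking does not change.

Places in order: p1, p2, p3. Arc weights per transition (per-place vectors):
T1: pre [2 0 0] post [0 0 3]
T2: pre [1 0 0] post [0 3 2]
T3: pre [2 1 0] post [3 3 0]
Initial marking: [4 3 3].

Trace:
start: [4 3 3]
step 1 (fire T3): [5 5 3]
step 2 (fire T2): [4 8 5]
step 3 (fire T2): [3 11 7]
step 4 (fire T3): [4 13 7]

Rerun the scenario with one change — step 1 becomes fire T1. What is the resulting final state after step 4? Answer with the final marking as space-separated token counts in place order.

(re-executing from step 1 with the substitution; state before step 1: [4 3 3])
step 1 (fire T1): [2 3 6]
step 2 (fire T2): [1 6 8]
step 3 (fire T2): [0 9 10]
step 4 (fire T3): [0 9 10]

0 9 10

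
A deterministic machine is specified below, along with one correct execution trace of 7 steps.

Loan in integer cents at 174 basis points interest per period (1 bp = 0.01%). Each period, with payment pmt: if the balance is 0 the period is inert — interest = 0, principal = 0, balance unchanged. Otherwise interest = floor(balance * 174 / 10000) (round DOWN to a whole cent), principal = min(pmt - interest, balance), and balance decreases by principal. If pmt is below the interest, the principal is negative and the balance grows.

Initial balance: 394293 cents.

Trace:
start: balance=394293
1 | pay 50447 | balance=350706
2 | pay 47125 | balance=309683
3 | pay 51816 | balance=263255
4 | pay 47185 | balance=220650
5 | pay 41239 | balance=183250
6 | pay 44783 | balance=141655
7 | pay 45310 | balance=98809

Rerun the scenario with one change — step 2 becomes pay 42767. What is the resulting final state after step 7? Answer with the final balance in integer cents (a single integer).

(re-executing from step 2 with the substitution; state before step 2: balance=350706)
2 | pay 42767 | balance=314041
3 | pay 51816 | balance=267689
4 | pay 47185 | balance=225161
5 | pay 41239 | balance=187839
6 | pay 44783 | balance=146324
7 | pay 45310 | balance=103560

103560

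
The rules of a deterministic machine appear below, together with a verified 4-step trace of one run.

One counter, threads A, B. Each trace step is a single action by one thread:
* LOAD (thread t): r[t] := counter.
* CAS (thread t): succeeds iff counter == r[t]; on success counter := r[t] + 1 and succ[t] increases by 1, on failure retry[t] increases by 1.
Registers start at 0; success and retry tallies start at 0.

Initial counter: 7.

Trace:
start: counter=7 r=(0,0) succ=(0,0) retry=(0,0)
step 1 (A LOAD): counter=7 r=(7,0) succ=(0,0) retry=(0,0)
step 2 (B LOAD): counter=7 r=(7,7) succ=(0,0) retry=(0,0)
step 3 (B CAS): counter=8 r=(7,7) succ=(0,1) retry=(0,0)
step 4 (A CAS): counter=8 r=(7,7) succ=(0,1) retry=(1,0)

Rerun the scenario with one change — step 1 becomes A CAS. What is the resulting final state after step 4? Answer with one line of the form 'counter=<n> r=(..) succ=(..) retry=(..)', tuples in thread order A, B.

(re-executing from step 1 with the substitution; state before step 1: counter=7 r=(0,0) succ=(0,0) retry=(0,0))
step 1 (A CAS): counter=7 r=(0,0) succ=(0,0) retry=(1,0)
step 2 (B LOAD): counter=7 r=(0,7) succ=(0,0) retry=(1,0)
step 3 (B CAS): counter=8 r=(0,7) succ=(0,1) retry=(1,0)
step 4 (A CAS): counter=8 r=(0,7) succ=(0,1) retry=(2,0)

counter=8 r=(0,7) succ=(0,1) retry=(2,0)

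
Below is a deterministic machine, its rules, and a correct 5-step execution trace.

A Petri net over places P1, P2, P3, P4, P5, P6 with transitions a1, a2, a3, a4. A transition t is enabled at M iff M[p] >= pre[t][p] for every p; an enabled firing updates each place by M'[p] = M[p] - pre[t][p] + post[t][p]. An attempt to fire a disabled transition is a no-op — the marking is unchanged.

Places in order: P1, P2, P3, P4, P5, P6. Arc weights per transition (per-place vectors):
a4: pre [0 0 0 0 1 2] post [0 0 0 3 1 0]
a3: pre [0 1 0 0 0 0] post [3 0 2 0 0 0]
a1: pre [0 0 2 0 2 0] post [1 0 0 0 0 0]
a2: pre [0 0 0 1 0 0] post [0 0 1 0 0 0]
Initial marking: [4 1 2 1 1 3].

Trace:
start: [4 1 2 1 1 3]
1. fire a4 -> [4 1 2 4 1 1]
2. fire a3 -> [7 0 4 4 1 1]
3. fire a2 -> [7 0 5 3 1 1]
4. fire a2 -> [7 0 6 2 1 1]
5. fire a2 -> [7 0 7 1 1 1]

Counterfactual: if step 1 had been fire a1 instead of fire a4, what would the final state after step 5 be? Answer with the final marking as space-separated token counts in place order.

7 0 5 0 1 3

(re-executing from step 1 with the substitution; state before step 1: [4 1 2 1 1 3])
1. fire a1 -> [4 1 2 1 1 3]
2. fire a3 -> [7 0 4 1 1 3]
3. fire a2 -> [7 0 5 0 1 3]
4. fire a2 -> [7 0 5 0 1 3]
5. fire a2 -> [7 0 5 0 1 3]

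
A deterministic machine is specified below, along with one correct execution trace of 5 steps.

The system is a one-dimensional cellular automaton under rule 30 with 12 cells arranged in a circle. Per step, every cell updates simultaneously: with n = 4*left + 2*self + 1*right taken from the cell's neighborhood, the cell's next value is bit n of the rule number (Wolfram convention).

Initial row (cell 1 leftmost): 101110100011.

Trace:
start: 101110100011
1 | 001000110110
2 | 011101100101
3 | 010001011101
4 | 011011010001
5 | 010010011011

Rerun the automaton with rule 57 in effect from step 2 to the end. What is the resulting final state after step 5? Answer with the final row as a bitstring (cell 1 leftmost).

010101101101

(re-executing steps 2..5 under rule 57; state before step 2: 001000110110)
2 | 100110101101
3 | 010101011011
4 | 101010110110
5 | 010101101101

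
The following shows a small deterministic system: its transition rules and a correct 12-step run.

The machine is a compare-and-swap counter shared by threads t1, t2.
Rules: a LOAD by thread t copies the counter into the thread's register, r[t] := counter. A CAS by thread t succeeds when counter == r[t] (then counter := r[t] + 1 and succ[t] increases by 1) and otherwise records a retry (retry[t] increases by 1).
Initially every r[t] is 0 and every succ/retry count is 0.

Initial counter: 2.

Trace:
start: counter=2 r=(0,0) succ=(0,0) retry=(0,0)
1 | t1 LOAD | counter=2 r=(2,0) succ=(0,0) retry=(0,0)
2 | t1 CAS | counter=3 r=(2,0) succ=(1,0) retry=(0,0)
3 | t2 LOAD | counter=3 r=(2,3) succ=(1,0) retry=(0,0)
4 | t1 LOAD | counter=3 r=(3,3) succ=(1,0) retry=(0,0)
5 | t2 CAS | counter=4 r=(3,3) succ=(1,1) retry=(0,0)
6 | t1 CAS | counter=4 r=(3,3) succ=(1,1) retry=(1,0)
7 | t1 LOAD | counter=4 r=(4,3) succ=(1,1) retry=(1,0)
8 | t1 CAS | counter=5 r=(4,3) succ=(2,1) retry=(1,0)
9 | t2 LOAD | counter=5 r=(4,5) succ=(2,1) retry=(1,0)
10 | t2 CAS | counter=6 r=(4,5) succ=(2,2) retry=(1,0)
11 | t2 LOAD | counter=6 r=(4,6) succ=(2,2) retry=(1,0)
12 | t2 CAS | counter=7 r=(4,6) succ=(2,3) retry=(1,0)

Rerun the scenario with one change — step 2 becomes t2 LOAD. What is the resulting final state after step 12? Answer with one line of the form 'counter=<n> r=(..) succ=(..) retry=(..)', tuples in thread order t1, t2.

(re-executing from step 2 with the substitution; state before step 2: counter=2 r=(2,0) succ=(0,0) retry=(0,0))
2 | t2 LOAD | counter=2 r=(2,2) succ=(0,0) retry=(0,0)
3 | t2 LOAD | counter=2 r=(2,2) succ=(0,0) retry=(0,0)
4 | t1 LOAD | counter=2 r=(2,2) succ=(0,0) retry=(0,0)
5 | t2 CAS | counter=3 r=(2,2) succ=(0,1) retry=(0,0)
6 | t1 CAS | counter=3 r=(2,2) succ=(0,1) retry=(1,0)
7 | t1 LOAD | counter=3 r=(3,2) succ=(0,1) retry=(1,0)
8 | t1 CAS | counter=4 r=(3,2) succ=(1,1) retry=(1,0)
9 | t2 LOAD | counter=4 r=(3,4) succ=(1,1) retry=(1,0)
10 | t2 CAS | counter=5 r=(3,4) succ=(1,2) retry=(1,0)
11 | t2 LOAD | counter=5 r=(3,5) succ=(1,2) retry=(1,0)
12 | t2 CAS | counter=6 r=(3,5) succ=(1,3) retry=(1,0)

counter=6 r=(3,5) succ=(1,3) retry=(1,0)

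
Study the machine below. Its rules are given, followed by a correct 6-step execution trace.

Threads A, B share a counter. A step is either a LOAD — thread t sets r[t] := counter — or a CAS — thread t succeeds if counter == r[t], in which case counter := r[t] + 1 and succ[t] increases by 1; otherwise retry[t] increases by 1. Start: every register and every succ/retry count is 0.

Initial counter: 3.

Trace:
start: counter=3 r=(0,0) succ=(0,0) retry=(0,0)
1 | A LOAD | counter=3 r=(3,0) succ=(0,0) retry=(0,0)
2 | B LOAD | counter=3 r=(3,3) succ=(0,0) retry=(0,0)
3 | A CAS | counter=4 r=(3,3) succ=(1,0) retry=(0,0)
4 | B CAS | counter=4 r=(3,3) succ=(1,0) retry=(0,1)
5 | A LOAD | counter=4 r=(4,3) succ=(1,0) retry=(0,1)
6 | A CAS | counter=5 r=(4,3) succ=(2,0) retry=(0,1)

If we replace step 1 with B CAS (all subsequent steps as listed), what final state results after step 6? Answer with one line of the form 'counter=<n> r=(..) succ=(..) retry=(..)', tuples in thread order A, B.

counter=5 r=(4,3) succ=(1,1) retry=(1,1)

(re-executing from step 1 with the substitution; state before step 1: counter=3 r=(0,0) succ=(0,0) retry=(0,0))
1 | B CAS | counter=3 r=(0,0) succ=(0,0) retry=(0,1)
2 | B LOAD | counter=3 r=(0,3) succ=(0,0) retry=(0,1)
3 | A CAS | counter=3 r=(0,3) succ=(0,0) retry=(1,1)
4 | B CAS | counter=4 r=(0,3) succ=(0,1) retry=(1,1)
5 | A LOAD | counter=4 r=(4,3) succ=(0,1) retry=(1,1)
6 | A CAS | counter=5 r=(4,3) succ=(1,1) retry=(1,1)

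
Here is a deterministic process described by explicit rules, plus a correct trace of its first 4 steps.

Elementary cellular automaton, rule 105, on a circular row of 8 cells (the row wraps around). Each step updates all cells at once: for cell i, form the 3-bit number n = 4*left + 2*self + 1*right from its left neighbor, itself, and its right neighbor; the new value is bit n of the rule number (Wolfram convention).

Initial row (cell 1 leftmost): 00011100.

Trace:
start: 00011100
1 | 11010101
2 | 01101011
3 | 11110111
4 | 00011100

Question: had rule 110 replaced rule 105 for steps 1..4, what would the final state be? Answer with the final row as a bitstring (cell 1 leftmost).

11001101

(re-executing steps 1..4 under rule 110; state before step 1: 00011100)
1 | 00110100
2 | 01111100
3 | 11000100
4 | 11001101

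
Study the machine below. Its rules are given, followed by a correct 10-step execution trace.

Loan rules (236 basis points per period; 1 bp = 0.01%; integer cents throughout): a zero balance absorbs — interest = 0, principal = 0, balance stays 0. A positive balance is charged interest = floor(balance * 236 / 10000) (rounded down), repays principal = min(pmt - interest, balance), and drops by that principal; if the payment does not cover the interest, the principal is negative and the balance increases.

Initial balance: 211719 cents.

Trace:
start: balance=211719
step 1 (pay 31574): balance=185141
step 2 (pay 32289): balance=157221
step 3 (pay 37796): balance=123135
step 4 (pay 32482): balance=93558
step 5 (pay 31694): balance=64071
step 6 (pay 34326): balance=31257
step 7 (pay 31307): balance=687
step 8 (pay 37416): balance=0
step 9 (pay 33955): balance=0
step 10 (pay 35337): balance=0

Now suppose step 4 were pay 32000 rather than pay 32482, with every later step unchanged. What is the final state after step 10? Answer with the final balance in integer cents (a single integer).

0

(re-executing from step 4 with the substitution; state before step 4: balance=123135)
step 4 (pay 32000): balance=94040
step 5 (pay 31694): balance=64565
step 6 (pay 34326): balance=31762
step 7 (pay 31307): balance=1204
step 8 (pay 37416): balance=0
step 9 (pay 33955): balance=0
step 10 (pay 35337): balance=0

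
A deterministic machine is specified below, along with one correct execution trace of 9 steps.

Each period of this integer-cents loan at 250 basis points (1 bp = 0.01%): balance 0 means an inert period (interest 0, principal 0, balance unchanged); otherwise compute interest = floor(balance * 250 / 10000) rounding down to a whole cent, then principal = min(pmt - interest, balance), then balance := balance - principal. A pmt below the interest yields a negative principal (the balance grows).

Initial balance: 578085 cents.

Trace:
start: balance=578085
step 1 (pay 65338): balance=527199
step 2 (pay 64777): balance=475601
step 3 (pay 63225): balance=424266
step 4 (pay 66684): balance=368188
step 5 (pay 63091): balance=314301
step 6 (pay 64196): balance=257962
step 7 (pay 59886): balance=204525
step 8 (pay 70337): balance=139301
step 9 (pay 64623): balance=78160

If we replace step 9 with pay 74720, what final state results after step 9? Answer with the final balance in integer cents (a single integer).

(re-executing from step 9 with the substitution; state before step 9: balance=139301)
step 9 (pay 74720): balance=68063

68063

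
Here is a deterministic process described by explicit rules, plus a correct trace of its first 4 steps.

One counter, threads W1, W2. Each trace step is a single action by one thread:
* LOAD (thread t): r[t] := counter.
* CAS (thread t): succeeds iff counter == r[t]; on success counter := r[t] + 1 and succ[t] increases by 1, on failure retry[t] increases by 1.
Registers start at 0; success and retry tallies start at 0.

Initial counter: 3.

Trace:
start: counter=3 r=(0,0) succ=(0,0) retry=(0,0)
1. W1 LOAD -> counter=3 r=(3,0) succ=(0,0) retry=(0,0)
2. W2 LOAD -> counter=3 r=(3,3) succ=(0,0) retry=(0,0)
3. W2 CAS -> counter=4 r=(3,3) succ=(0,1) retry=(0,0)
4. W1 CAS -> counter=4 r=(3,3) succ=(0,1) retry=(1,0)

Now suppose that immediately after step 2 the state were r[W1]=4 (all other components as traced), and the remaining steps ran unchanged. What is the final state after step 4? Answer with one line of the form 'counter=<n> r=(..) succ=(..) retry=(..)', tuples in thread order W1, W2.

counter=5 r=(4,3) succ=(1,1) retry=(0,0)

state after step 2 := counter=3 r=(4,3) succ=(0,0) retry=(0,0)
3. W2 CAS -> counter=4 r=(4,3) succ=(0,1) retry=(0,0)
4. W1 CAS -> counter=5 r=(4,3) succ=(1,1) retry=(0,0)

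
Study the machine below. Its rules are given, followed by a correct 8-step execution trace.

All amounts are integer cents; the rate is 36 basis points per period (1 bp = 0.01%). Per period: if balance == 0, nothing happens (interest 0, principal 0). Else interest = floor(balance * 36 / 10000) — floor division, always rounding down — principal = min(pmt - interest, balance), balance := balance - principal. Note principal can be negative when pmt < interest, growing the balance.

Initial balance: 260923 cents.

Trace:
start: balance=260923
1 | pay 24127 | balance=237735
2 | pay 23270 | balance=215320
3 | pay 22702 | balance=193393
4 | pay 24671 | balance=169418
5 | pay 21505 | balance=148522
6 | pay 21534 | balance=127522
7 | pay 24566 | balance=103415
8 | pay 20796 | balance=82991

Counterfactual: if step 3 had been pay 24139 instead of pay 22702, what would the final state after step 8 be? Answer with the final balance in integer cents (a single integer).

(re-executing from step 3 with the substitution; state before step 3: balance=215320)
3 | pay 24139 | balance=191956
4 | pay 24671 | balance=167976
5 | pay 21505 | balance=147075
6 | pay 21534 | balance=126070
7 | pay 24566 | balance=101957
8 | pay 20796 | balance=81528

81528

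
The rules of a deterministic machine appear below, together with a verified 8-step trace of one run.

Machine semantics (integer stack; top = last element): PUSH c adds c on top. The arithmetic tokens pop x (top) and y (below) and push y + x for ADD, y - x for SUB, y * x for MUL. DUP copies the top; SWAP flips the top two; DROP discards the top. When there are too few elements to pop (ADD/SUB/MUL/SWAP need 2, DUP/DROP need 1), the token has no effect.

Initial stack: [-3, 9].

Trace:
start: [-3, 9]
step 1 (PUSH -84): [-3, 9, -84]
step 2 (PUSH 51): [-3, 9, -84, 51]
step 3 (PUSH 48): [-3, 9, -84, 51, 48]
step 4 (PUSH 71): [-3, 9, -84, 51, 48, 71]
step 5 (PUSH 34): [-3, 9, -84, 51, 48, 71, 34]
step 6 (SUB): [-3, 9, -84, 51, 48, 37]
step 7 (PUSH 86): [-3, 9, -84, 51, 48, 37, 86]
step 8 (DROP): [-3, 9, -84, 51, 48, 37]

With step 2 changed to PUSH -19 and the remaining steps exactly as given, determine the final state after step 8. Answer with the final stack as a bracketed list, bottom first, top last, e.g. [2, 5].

(re-executing from step 2 with the substitution; state before step 2: [-3, 9, -84])
step 2 (PUSH -19): [-3, 9, -84, -19]
step 3 (PUSH 48): [-3, 9, -84, -19, 48]
step 4 (PUSH 71): [-3, 9, -84, -19, 48, 71]
step 5 (PUSH 34): [-3, 9, -84, -19, 48, 71, 34]
step 6 (SUB): [-3, 9, -84, -19, 48, 37]
step 7 (PUSH 86): [-3, 9, -84, -19, 48, 37, 86]
step 8 (DROP): [-3, 9, -84, -19, 48, 37]

[-3, 9, -84, -19, 48, 37]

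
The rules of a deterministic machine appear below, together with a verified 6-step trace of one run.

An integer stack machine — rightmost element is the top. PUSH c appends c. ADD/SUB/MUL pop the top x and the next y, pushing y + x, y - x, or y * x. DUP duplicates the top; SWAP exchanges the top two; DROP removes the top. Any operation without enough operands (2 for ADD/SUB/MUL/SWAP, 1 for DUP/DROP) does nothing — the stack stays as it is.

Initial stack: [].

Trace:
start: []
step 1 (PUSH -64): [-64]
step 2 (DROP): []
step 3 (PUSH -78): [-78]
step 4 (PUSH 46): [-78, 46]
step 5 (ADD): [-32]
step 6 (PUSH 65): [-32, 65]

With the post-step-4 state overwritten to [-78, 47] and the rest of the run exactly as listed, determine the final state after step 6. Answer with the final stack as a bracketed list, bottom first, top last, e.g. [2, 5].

state after step 4 := [-78, 47]
step 5 (ADD): [-31]
step 6 (PUSH 65): [-31, 65]

[-31, 65]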